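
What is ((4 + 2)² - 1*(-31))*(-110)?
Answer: -7370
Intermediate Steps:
((4 + 2)² - 1*(-31))*(-110) = (6² + 31)*(-110) = (36 + 31)*(-110) = 67*(-110) = -7370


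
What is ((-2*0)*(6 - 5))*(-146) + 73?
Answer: 73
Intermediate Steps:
((-2*0)*(6 - 5))*(-146) + 73 = (0*1)*(-146) + 73 = 0*(-146) + 73 = 0 + 73 = 73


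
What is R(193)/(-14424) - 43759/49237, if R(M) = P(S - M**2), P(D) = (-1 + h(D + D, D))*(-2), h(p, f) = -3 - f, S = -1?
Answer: 759145697/177548622 ≈ 4.2757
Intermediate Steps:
P(D) = 8 + 2*D (P(D) = (-1 + (-3 - D))*(-2) = (-4 - D)*(-2) = 8 + 2*D)
R(M) = 6 - 2*M**2 (R(M) = 8 + 2*(-1 - M**2) = 8 + (-2 - 2*M**2) = 6 - 2*M**2)
R(193)/(-14424) - 43759/49237 = (6 - 2*193**2)/(-14424) - 43759/49237 = (6 - 2*37249)*(-1/14424) - 43759*1/49237 = (6 - 74498)*(-1/14424) - 43759/49237 = -74492*(-1/14424) - 43759/49237 = 18623/3606 - 43759/49237 = 759145697/177548622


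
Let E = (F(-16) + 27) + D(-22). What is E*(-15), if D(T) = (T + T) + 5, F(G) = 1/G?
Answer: 2895/16 ≈ 180.94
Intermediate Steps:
D(T) = 5 + 2*T (D(T) = 2*T + 5 = 5 + 2*T)
E = -193/16 (E = (1/(-16) + 27) + (5 + 2*(-22)) = (-1/16 + 27) + (5 - 44) = 431/16 - 39 = -193/16 ≈ -12.063)
E*(-15) = -193/16*(-15) = 2895/16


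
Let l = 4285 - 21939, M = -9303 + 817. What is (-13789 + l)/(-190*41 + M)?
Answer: 31443/16276 ≈ 1.9319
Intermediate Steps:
M = -8486
l = -17654
(-13789 + l)/(-190*41 + M) = (-13789 - 17654)/(-190*41 - 8486) = -31443/(-7790 - 8486) = -31443/(-16276) = -31443*(-1/16276) = 31443/16276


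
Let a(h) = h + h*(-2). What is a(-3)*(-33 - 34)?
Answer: -201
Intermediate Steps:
a(h) = -h (a(h) = h - 2*h = -h)
a(-3)*(-33 - 34) = (-1*(-3))*(-33 - 34) = 3*(-67) = -201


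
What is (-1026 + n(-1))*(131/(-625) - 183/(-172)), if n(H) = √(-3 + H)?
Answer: -47115459/53750 + 91843*I/53750 ≈ -876.57 + 1.7087*I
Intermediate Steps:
(-1026 + n(-1))*(131/(-625) - 183/(-172)) = (-1026 + √(-3 - 1))*(131/(-625) - 183/(-172)) = (-1026 + √(-4))*(131*(-1/625) - 183*(-1/172)) = (-1026 + 2*I)*(-131/625 + 183/172) = (-1026 + 2*I)*(91843/107500) = -47115459/53750 + 91843*I/53750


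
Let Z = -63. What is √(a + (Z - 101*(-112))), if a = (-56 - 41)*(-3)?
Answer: 2*√2885 ≈ 107.42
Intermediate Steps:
a = 291 (a = -97*(-3) = 291)
√(a + (Z - 101*(-112))) = √(291 + (-63 - 101*(-112))) = √(291 + (-63 + 11312)) = √(291 + 11249) = √11540 = 2*√2885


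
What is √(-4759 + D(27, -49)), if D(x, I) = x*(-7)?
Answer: 2*I*√1237 ≈ 70.342*I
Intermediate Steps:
D(x, I) = -7*x
√(-4759 + D(27, -49)) = √(-4759 - 7*27) = √(-4759 - 189) = √(-4948) = 2*I*√1237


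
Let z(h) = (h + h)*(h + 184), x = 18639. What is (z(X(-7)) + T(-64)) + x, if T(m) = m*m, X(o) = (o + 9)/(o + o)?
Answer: 1111441/49 ≈ 22682.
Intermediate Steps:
X(o) = (9 + o)/(2*o) (X(o) = (9 + o)/((2*o)) = (9 + o)*(1/(2*o)) = (9 + o)/(2*o))
z(h) = 2*h*(184 + h) (z(h) = (2*h)*(184 + h) = 2*h*(184 + h))
T(m) = m**2
(z(X(-7)) + T(-64)) + x = (2*((1/2)*(9 - 7)/(-7))*(184 + (1/2)*(9 - 7)/(-7)) + (-64)**2) + 18639 = (2*((1/2)*(-1/7)*2)*(184 + (1/2)*(-1/7)*2) + 4096) + 18639 = (2*(-1/7)*(184 - 1/7) + 4096) + 18639 = (2*(-1/7)*(1287/7) + 4096) + 18639 = (-2574/49 + 4096) + 18639 = 198130/49 + 18639 = 1111441/49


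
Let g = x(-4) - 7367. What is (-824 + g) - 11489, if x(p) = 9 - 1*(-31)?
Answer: -19640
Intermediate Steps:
x(p) = 40 (x(p) = 9 + 31 = 40)
g = -7327 (g = 40 - 7367 = -7327)
(-824 + g) - 11489 = (-824 - 7327) - 11489 = -8151 - 11489 = -19640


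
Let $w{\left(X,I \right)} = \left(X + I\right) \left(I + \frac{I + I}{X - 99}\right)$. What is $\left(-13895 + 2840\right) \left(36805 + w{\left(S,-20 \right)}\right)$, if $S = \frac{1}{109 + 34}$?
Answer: $- \frac{18918557813175}{46007} \approx -4.1121 \cdot 10^{8}$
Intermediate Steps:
$S = \frac{1}{143} \approx 0.006993$
$w{\left(X,I \right)} = \left(I + X\right) \left(I + \frac{2 I}{-99 + X}\right)$
$\left(-13895 + 2840\right) \left(36805 + w{\left(S,-20 \right)}\right) = \left(-13895 + 2840\right) \left(36805 - \frac{20 \left(\left(\frac{1}{143}\right)^{2} - -1940 - \frac{97}{143} - \frac{20}{143}\right)}{-99 + \frac{1}{143}}\right) = - 11055 \left(36805 - \frac{20 \left(\frac{1}{20449} + 1940 - \frac{97}{143} - \frac{20}{143}\right)}{- \frac{14156}{143}}\right) = - 11055 \left(36805 - \left(- \frac{715}{3539}\right) \frac{39654330}{20449}\right) = - 11055 \left(36805 + \frac{198271650}{506077}\right) = \left(-11055\right) \frac{18824435635}{506077} = - \frac{18918557813175}{46007}$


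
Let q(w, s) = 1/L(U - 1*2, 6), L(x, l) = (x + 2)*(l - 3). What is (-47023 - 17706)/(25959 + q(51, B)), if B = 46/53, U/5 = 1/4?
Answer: -138705/55627 ≈ -2.4935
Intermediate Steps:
U = 5/4 ≈ 1.2500
B = 46/53 (B = 46*(1/53) = 46/53 ≈ 0.86792)
L(x, l) = (-3 + l)*(2 + x) (L(x, l) = (2 + x)*(-3 + l) = (-3 + l)*(2 + x))
q(w, s) = 4/15 (q(w, s) = 1/(-6 - 3*(5/4 - 1*2) + 2*6 + 6*(5/4 - 1*2)) = 1/(-6 - 3*(5/4 - 2) + 12 + 6*(5/4 - 2)) = 1/(-6 - 3*(-¾) + 12 + 6*(-¾)) = 1/(-6 + 9/4 + 12 - 9/2) = 1/(15/4) = 4/15)
(-47023 - 17706)/(25959 + q(51, B)) = (-47023 - 17706)/(25959 + 4/15) = -64729/389389/15 = -64729*15/389389 = -138705/55627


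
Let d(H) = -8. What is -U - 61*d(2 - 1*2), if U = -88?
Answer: 576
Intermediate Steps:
-U - 61*d(2 - 1*2) = -1*(-88) - 61*(-8) = 88 + 488 = 576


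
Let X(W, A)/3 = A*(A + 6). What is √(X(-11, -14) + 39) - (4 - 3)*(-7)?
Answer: 7 + 5*√15 ≈ 26.365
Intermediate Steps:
X(W, A) = 3*A*(6 + A) (X(W, A) = 3*(A*(A + 6)) = 3*(A*(6 + A)) = 3*A*(6 + A))
√(X(-11, -14) + 39) - (4 - 3)*(-7) = √(3*(-14)*(6 - 14) + 39) - (4 - 3)*(-7) = √(3*(-14)*(-8) + 39) - (-7) = √(336 + 39) - 1*(-7) = √375 + 7 = 5*√15 + 7 = 7 + 5*√15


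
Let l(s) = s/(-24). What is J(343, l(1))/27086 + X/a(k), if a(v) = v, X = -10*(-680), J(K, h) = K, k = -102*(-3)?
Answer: 5420287/243774 ≈ 22.235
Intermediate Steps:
k = 306
l(s) = -s/24 (l(s) = s*(-1/24) = -s/24)
X = 6800
J(343, l(1))/27086 + X/a(k) = 343/27086 + 6800/306 = 343*(1/27086) + 6800*(1/306) = 343/27086 + 200/9 = 5420287/243774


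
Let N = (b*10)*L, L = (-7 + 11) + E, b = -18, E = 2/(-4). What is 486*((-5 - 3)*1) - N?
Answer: -3258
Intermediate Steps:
E = -½ (E = 2*(-¼) = -½ ≈ -0.50000)
L = 7/2 (L = (-7 + 11) - ½ = 4 - ½ = 7/2 ≈ 3.5000)
N = -630 (N = -18*10*(7/2) = -180*7/2 = -630)
486*((-5 - 3)*1) - N = 486*((-5 - 3)*1) - 1*(-630) = 486*(-8*1) + 630 = 486*(-8) + 630 = -3888 + 630 = -3258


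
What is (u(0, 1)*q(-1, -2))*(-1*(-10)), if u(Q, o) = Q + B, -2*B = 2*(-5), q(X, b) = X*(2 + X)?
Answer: -50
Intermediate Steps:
B = 5 (B = -(-5) = -½*(-10) = 5)
u(Q, o) = 5 + Q (u(Q, o) = Q + 5 = 5 + Q)
(u(0, 1)*q(-1, -2))*(-1*(-10)) = ((5 + 0)*(-(2 - 1)))*(-1*(-10)) = (5*(-1*1))*10 = (5*(-1))*10 = -5*10 = -50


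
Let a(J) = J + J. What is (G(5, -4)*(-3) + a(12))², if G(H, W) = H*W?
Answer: 7056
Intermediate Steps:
a(J) = 2*J
(G(5, -4)*(-3) + a(12))² = ((5*(-4))*(-3) + 2*12)² = (-20*(-3) + 24)² = (60 + 24)² = 84² = 7056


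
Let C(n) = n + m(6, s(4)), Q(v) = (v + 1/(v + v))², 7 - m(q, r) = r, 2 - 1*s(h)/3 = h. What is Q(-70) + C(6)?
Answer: 96432001/19600 ≈ 4920.0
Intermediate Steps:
s(h) = 6 - 3*h
m(q, r) = 7 - r
Q(v) = (v + 1/(2*v))²
C(n) = 13 + n (C(n) = n + (7 - (6 - 3*4)) = n + (7 - (6 - 12)) = n + (7 - 1*(-6)) = n + (7 + 6) = n + 13 = 13 + n)
Q(-70) + C(6) = (¼)*(1 + 2*(-70)²)²/(-70)² + (13 + 6) = (¼)*(1/4900)*(1 + 2*4900)² + 19 = (¼)*(1/4900)*(1 + 9800)² + 19 = (¼)*(1/4900)*9801² + 19 = (¼)*(1/4900)*96059601 + 19 = 96059601/19600 + 19 = 96432001/19600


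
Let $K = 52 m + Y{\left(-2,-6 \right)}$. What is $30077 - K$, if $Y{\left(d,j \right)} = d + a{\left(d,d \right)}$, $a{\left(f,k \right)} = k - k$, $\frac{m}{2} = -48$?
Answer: $35071$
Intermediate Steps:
$m = -96$ ($m = 2 \left(-48\right) = -96$)
$a{\left(f,k \right)} = 0$
$Y{\left(d,j \right)} = d$ ($Y{\left(d,j \right)} = d + 0 = d$)
$K = -4994$ ($K = 52 \left(-96\right) - 2 = -4992 - 2 = -4994$)
$30077 - K = 30077 - -4994 = 30077 + 4994 = 35071$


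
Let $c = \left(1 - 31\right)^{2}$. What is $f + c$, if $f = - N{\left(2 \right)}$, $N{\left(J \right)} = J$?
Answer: $898$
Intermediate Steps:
$c = 900$ ($c = \left(1 - 31\right)^{2} = \left(-30\right)^{2} = 900$)
$f = -2$ ($f = \left(-1\right) 2 = -2$)
$f + c = -2 + 900 = 898$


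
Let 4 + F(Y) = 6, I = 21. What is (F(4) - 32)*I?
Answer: -630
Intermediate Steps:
F(Y) = 2 (F(Y) = -4 + 6 = 2)
(F(4) - 32)*I = (2 - 32)*21 = -30*21 = -630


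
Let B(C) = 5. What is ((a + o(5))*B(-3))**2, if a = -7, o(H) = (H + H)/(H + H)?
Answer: 900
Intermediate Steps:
o(H) = 1 (o(H) = (2*H)/((2*H)) = (2*H)*(1/(2*H)) = 1)
((a + o(5))*B(-3))**2 = ((-7 + 1)*5)**2 = (-6*5)**2 = (-30)**2 = 900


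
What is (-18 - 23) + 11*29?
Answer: 278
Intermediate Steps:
(-18 - 23) + 11*29 = -41 + 319 = 278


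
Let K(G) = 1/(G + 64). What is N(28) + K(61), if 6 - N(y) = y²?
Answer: -97249/125 ≈ -777.99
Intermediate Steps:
K(G) = 1/(64 + G)
N(y) = 6 - y²
N(28) + K(61) = (6 - 1*28²) + 1/(64 + 61) = (6 - 1*784) + 1/125 = (6 - 784) + 1/125 = -778 + 1/125 = -97249/125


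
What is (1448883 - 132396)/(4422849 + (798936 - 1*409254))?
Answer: 438829/1604177 ≈ 0.27355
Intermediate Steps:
(1448883 - 132396)/(4422849 + (798936 - 1*409254)) = 1316487/(4422849 + (798936 - 409254)) = 1316487/(4422849 + 389682) = 1316487/4812531 = 1316487*(1/4812531) = 438829/1604177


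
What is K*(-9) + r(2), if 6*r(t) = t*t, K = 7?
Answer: -187/3 ≈ -62.333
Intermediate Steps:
r(t) = t²/6 (r(t) = (t*t)/6 = t²/6)
K*(-9) + r(2) = 7*(-9) + (⅙)*2² = -63 + (⅙)*4 = -63 + ⅔ = -187/3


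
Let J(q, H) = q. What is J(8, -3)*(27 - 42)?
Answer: -120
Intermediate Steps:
J(8, -3)*(27 - 42) = 8*(27 - 42) = 8*(-15) = -120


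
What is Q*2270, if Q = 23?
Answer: 52210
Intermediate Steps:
Q*2270 = 23*2270 = 52210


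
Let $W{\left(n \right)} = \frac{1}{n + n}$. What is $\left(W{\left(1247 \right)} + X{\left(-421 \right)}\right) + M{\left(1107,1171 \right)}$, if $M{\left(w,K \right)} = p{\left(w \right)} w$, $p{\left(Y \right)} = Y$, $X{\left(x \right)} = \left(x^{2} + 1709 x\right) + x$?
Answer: $\frac{1702853321}{2494} \approx 6.8278 \cdot 10^{5}$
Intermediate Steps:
$X{\left(x \right)} = x^{2} + 1710 x$
$W{\left(n \right)} = \frac{1}{2 n}$
$M{\left(w,K \right)} = w^{2}$ ($M{\left(w,K \right)} = w w = w^{2}$)
$\left(W{\left(1247 \right)} + X{\left(-421 \right)}\right) + M{\left(1107,1171 \right)} = \left(\frac{1}{2 \cdot 1247} - 421 \left(1710 - 421\right)\right) + 1107^{2} = \left(\frac{1}{2} \cdot \frac{1}{1247} - 542669\right) + 1225449 = \left(\frac{1}{2494} - 542669\right) + 1225449 = - \frac{1353416485}{2494} + 1225449 = \frac{1702853321}{2494}$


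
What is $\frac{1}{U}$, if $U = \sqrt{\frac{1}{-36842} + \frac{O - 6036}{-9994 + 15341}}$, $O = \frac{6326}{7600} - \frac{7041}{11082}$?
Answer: $- \frac{130 i \sqrt{31922461139620986548473882}}{780385502688319} \approx - 0.9412 i$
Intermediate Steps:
$O = \frac{1382761}{7018600}$ ($O = 6326 \cdot \frac{1}{7600} - \frac{2347}{3694} = \frac{3163}{3800} - \frac{2347}{3694} = \frac{1382761}{7018600} \approx 0.19701$)
$U = \frac{i \sqrt{31922461139620986548473882}}{5317781960140}$ ($U = \sqrt{\frac{1}{-36842} + \frac{\frac{1382761}{7018600} - 6036}{-9994 + 15341}} = \sqrt{- \frac{1}{36842} - \frac{42362886839}{7018600 \cdot 5347}} = \sqrt{- \frac{1}{36842} - \frac{42362886839}{37528454200}} = \sqrt{- \frac{780385502688319}{691311654818200}} = \frac{i \sqrt{31922461139620986548473882}}{5317781960140} \approx 1.0625 i$)
$\frac{1}{U} = \frac{1}{\frac{1}{5317781960140} i \sqrt{31922461139620986548473882}} = - \frac{130 i \sqrt{31922461139620986548473882}}{780385502688319}$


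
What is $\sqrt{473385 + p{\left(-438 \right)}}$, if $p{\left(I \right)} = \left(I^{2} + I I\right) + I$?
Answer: $\sqrt{856635} \approx 925.55$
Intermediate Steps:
$p{\left(I \right)} = I + 2 I^{2}$ ($p{\left(I \right)} = \left(I^{2} + I^{2}\right) + I = 2 I^{2} + I = I + 2 I^{2}$)
$\sqrt{473385 + p{\left(-438 \right)}} = \sqrt{473385 - 438 \left(1 + 2 \left(-438\right)\right)} = \sqrt{473385 - 438 \left(1 - 876\right)} = \sqrt{473385 - -383250} = \sqrt{473385 + 383250} = \sqrt{856635}$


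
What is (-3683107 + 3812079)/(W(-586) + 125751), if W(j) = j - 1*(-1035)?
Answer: 32243/31550 ≈ 1.0220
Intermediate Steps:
W(j) = 1035 + j (W(j) = j + 1035 = 1035 + j)
(-3683107 + 3812079)/(W(-586) + 125751) = (-3683107 + 3812079)/((1035 - 586) + 125751) = 128972/(449 + 125751) = 128972/126200 = 128972*(1/126200) = 32243/31550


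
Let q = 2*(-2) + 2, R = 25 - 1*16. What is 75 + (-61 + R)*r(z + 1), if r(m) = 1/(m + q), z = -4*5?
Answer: 1627/21 ≈ 77.476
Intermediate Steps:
z = -20
R = 9 (R = 25 - 16 = 9)
q = -2 (q = -4 + 2 = -2)
r(m) = 1/(-2 + m) (r(m) = 1/(m - 2) = 1/(-2 + m))
75 + (-61 + R)*r(z + 1) = 75 + (-61 + 9)/(-2 + (-20 + 1)) = 75 - 52/(-2 - 19) = 75 - 52/(-21) = 75 - 52*(-1/21) = 75 + 52/21 = 1627/21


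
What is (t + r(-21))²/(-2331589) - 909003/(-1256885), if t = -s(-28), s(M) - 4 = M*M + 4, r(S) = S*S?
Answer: 151120915914/225426095405 ≈ 0.67038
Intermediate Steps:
r(S) = S²
s(M) = 8 + M² (s(M) = 4 + (M*M + 4) = 4 + (M² + 4) = 4 + (4 + M²) = 8 + M²)
t = -792 (t = -(8 + (-28)²) = -(8 + 784) = -1*792 = -792)
(t + r(-21))²/(-2331589) - 909003/(-1256885) = (-792 + (-21)²)²/(-2331589) - 909003/(-1256885) = (-792 + 441)²*(-1/2331589) - 909003*(-1/1256885) = (-351)²*(-1/2331589) + 909003/1256885 = 123201*(-1/2331589) + 909003/1256885 = -9477/179353 + 909003/1256885 = 151120915914/225426095405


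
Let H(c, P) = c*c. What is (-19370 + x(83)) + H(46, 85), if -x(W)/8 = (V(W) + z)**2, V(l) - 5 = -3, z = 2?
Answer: -17382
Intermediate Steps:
H(c, P) = c**2
V(l) = 2 (V(l) = 5 - 3 = 2)
x(W) = -128 (x(W) = -8*(2 + 2)**2 = -8*4**2 = -8*16 = -128)
(-19370 + x(83)) + H(46, 85) = (-19370 - 128) + 46**2 = -19498 + 2116 = -17382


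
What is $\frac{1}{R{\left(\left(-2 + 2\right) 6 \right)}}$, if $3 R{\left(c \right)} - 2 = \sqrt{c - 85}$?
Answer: $\frac{6}{89} - \frac{3 i \sqrt{85}}{89} \approx 0.067416 - 0.31077 i$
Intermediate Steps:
$R{\left(c \right)} = \frac{2}{3} + \frac{\sqrt{-85 + c}}{3}$ ($R{\left(c \right)} = \frac{2}{3} + \frac{\sqrt{c - 85}}{3} = \frac{2}{3} + \frac{\sqrt{-85 + c}}{3}$)
$\frac{1}{R{\left(\left(-2 + 2\right) 6 \right)}} = \frac{1}{\frac{2}{3} + \frac{\sqrt{-85 + \left(-2 + 2\right) 6}}{3}} = \frac{1}{\frac{2}{3} + \frac{\sqrt{-85 + 0 \cdot 6}}{3}} = \frac{1}{\frac{2}{3} + \frac{\sqrt{-85 + 0}}{3}} = \frac{1}{\frac{2}{3} + \frac{\sqrt{-85}}{3}} = \frac{1}{\frac{2}{3} + \frac{i \sqrt{85}}{3}}$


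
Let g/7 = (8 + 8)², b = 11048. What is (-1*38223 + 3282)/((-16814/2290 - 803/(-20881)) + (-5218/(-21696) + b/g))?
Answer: 4531184969860080/116481881083 ≈ 38900.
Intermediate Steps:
g = 1792 (g = 7*(8 + 8)² = 7*16² = 7*256 = 1792)
(-1*38223 + 3282)/((-16814/2290 - 803/(-20881)) + (-5218/(-21696) + b/g)) = (-1*38223 + 3282)/((-16814/2290 - 803/(-20881)) + (-5218/(-21696) + 11048/1792)) = (-38223 + 3282)/((-16814*1/2290 - 803*(-1/20881)) + (-5218*(-1/21696) + 11048*(1/1792))) = -34941/((-8407/1145 + 803/20881) + (2609/10848 + 1381/224)) = -34941/(-174627132/23908745 + 243211/37968) = -34941/(-116481881083/129681032880) = -34941*(-129681032880/116481881083) = 4531184969860080/116481881083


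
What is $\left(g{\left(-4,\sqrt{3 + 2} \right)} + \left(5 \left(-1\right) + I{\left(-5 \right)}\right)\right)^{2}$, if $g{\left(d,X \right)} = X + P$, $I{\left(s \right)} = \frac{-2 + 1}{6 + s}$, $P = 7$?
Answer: $\left(1 + \sqrt{5}\right)^{2} \approx 10.472$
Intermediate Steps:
$I{\left(s \right)} = - \frac{1}{6 + s}$
$g{\left(d,X \right)} = 7 + X$ ($g{\left(d,X \right)} = X + 7 = 7 + X$)
$\left(g{\left(-4,\sqrt{3 + 2} \right)} + \left(5 \left(-1\right) + I{\left(-5 \right)}\right)\right)^{2} = \left(\left(7 + \sqrt{3 + 2}\right) - \left(5 + \frac{1}{6 - 5}\right)\right)^{2} = \left(\left(7 + \sqrt{5}\right) - 6\right)^{2} = \left(1 + \sqrt{5}\right)^{2}$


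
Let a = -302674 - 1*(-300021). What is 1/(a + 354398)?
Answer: 1/351745 ≈ 2.8430e-6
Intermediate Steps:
a = -2653 (a = -302674 + 300021 = -2653)
1/(a + 354398) = 1/(-2653 + 354398) = 1/351745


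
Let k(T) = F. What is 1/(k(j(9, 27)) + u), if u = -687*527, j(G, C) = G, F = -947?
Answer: -1/362996 ≈ -2.7549e-6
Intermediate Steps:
k(T) = -947
u = -362049
1/(k(j(9, 27)) + u) = 1/(-947 - 362049) = 1/(-362996) = -1/362996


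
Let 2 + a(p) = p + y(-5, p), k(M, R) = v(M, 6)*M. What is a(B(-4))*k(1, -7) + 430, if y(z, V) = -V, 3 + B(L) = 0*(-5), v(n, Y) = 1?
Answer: 428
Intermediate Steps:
k(M, R) = M (k(M, R) = 1*M = M)
B(L) = -3 (B(L) = -3 + 0*(-5) = -3 + 0 = -3)
a(p) = -2 (a(p) = -2 + (p - p) = -2 + 0 = -2)
a(B(-4))*k(1, -7) + 430 = -2*1 + 430 = -2 + 430 = 428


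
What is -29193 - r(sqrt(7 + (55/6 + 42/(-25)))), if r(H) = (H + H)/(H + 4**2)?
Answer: -1057570465/36227 - 160*sqrt(13038)/36227 ≈ -29193.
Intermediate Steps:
r(H) = 2*H/(16 + H) (r(H) = (2*H)/(H + 16) = (2*H)/(16 + H) = 2*H/(16 + H))
-29193 - r(sqrt(7 + (55/6 + 42/(-25)))) = -29193 - 2*sqrt(7 + (55/6 + 42/(-25)))/(16 + sqrt(7 + (55/6 + 42/(-25)))) = -29193 - 2*sqrt(7 + (55*(1/6) + 42*(-1/25)))/(16 + sqrt(7 + (55*(1/6) + 42*(-1/25)))) = -29193 - 2*sqrt(7 + (55/6 - 42/25))/(16 + sqrt(7 + (55/6 - 42/25))) = -29193 - 2*sqrt(7 + 1123/150)/(16 + sqrt(7 + 1123/150)) = -29193 - 2*sqrt(2173/150)/(16 + sqrt(2173/150)) = -29193 - 2*sqrt(13038)/30/(16 + sqrt(13038)/30) = -29193 - sqrt(13038)/(15*(16 + sqrt(13038)/30))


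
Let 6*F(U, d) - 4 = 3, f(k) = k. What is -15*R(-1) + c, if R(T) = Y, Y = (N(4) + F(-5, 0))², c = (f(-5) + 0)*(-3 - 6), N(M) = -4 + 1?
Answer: -65/12 ≈ -5.4167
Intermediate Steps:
N(M) = -3
c = 45 (c = (-5 + 0)*(-3 - 6) = -5*(-9) = 45)
F(U, d) = 7/6 (F(U, d) = ⅔ + (⅙)*3 = ⅔ + ½ = 7/6)
Y = 121/36 (Y = (-3 + 7/6)² = (-11/6)² = 121/36 ≈ 3.3611)
R(T) = 121/36
-15*R(-1) + c = -15*121/36 + 45 = -605/12 + 45 = -65/12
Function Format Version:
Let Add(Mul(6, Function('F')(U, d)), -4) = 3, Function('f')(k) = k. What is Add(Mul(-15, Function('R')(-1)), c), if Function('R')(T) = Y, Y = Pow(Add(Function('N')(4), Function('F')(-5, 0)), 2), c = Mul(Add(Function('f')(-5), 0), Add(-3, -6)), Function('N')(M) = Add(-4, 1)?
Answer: Rational(-65, 12) ≈ -5.4167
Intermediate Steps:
Function('N')(M) = -3
c = 45 (c = Mul(Add(-5, 0), Add(-3, -6)) = Mul(-5, -9) = 45)
Function('F')(U, d) = Rational(7, 6) (Function('F')(U, d) = Add(Rational(2, 3), Mul(Rational(1, 6), 3)) = Add(Rational(2, 3), Rational(1, 2)) = Rational(7, 6))
Y = Rational(121, 36) (Y = Pow(Add(-3, Rational(7, 6)), 2) = Pow(Rational(-11, 6), 2) = Rational(121, 36) ≈ 3.3611)
Function('R')(T) = Rational(121, 36)
Add(Mul(-15, Function('R')(-1)), c) = Add(Mul(-15, Rational(121, 36)), 45) = Add(Rational(-605, 12), 45) = Rational(-65, 12)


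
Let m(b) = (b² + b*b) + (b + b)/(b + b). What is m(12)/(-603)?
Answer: -289/603 ≈ -0.47927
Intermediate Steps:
m(b) = 1 + 2*b² (m(b) = (b² + b²) + (2*b)/((2*b)) = 2*b² + (2*b)*(1/(2*b)) = 2*b² + 1 = 1 + 2*b²)
m(12)/(-603) = (1 + 2*12²)/(-603) = (1 + 2*144)*(-1/603) = (1 + 288)*(-1/603) = 289*(-1/603) = -289/603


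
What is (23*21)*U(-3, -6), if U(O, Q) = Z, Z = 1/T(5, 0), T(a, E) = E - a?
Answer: -483/5 ≈ -96.600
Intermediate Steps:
Z = -1/5 (Z = 1/(0 - 1*5) = 1/(0 - 5) = 1/(-5) = -1/5 ≈ -0.20000)
U(O, Q) = -1/5
(23*21)*U(-3, -6) = (23*21)*(-1/5) = 483*(-1/5) = -483/5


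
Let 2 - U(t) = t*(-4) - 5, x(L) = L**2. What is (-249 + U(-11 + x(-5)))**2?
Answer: 34596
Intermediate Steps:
U(t) = 7 + 4*t (U(t) = 2 - (t*(-4) - 5) = 2 - (-4*t - 5) = 2 - (-5 - 4*t) = 2 + (5 + 4*t) = 7 + 4*t)
(-249 + U(-11 + x(-5)))**2 = (-249 + (7 + 4*(-11 + (-5)**2)))**2 = (-249 + (7 + 4*(-11 + 25)))**2 = (-249 + (7 + 4*14))**2 = (-249 + (7 + 56))**2 = (-249 + 63)**2 = (-186)**2 = 34596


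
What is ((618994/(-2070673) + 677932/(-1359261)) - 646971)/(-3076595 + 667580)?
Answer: 1820957151249855733/6780377610616866795 ≈ 0.26856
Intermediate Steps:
((618994/(-2070673) + 677932/(-1359261)) - 646971)/(-3076595 + 667580) = ((618994*(-1/2070673) + 677932*(-1/1359261)) - 646971)/(-2409015) = ((-618994/2070673 - 677932/1359261) - 646971)*(-1/2409015) = (-2245149891670/2814585052653 - 646971)*(-1/2409015) = -1820957151249855733/2814585052653*(-1/2409015) = 1820957151249855733/6780377610616866795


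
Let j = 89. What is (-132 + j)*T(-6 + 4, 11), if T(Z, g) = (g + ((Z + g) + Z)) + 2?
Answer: -860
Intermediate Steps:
T(Z, g) = 2 + 2*Z + 2*g (T(Z, g) = (g + (g + 2*Z)) + 2 = (2*Z + 2*g) + 2 = 2 + 2*Z + 2*g)
(-132 + j)*T(-6 + 4, 11) = (-132 + 89)*(2 + 2*(-6 + 4) + 2*11) = -43*(2 + 2*(-2) + 22) = -43*(2 - 4 + 22) = -43*20 = -860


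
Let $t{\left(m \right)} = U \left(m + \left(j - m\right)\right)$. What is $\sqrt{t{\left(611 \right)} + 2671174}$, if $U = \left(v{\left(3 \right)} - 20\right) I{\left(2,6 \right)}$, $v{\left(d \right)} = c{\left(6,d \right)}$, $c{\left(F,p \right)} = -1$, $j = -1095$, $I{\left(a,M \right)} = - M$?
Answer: $2 \sqrt{633301} \approx 1591.6$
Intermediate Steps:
$v{\left(d \right)} = -1$
$U = 126$ ($U = \left(-1 - 20\right) \left(\left(-1\right) 6\right) = \left(-21\right) \left(-6\right) = 126$)
$t{\left(m \right)} = -137970$ ($t{\left(m \right)} = 126 \left(m - \left(1095 + m\right)\right) = 126 \left(-1095\right) = -137970$)
$\sqrt{t{\left(611 \right)} + 2671174} = \sqrt{-137970 + 2671174} = \sqrt{2533204} = 2 \sqrt{633301}$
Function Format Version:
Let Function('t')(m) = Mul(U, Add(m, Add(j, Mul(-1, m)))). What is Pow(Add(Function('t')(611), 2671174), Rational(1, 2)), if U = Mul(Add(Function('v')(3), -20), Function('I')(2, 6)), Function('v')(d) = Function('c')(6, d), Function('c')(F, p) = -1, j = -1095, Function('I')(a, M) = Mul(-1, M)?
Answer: Mul(2, Pow(633301, Rational(1, 2))) ≈ 1591.6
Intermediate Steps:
Function('v')(d) = -1
U = 126 (U = Mul(Add(-1, -20), Mul(-1, 6)) = Mul(-21, -6) = 126)
Function('t')(m) = -137970 (Function('t')(m) = Mul(126, Add(m, Add(-1095, Mul(-1, m)))) = Mul(126, -1095) = -137970)
Pow(Add(Function('t')(611), 2671174), Rational(1, 2)) = Pow(Add(-137970, 2671174), Rational(1, 2)) = Pow(2533204, Rational(1, 2)) = Mul(2, Pow(633301, Rational(1, 2)))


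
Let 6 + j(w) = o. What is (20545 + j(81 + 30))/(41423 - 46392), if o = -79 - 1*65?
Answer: -20395/4969 ≈ -4.1044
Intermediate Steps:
o = -144 (o = -79 - 65 = -144)
j(w) = -150 (j(w) = -6 - 144 = -150)
(20545 + j(81 + 30))/(41423 - 46392) = (20545 - 150)/(41423 - 46392) = 20395/(-4969) = 20395*(-1/4969) = -20395/4969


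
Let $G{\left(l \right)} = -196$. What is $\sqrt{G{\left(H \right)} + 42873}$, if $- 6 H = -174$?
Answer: $\sqrt{42677} \approx 206.58$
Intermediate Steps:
$H = 29$ ($H = \left(- \frac{1}{6}\right) \left(-174\right) = 29$)
$\sqrt{G{\left(H \right)} + 42873} = \sqrt{-196 + 42873} = \sqrt{42677}$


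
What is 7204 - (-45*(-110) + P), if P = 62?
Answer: 2192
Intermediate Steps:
7204 - (-45*(-110) + P) = 7204 - (-45*(-110) + 62) = 7204 - (4950 + 62) = 7204 - 1*5012 = 7204 - 5012 = 2192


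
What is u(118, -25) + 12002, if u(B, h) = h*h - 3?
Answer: 12624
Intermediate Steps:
u(B, h) = -3 + h**2 (u(B, h) = h**2 - 3 = -3 + h**2)
u(118, -25) + 12002 = (-3 + (-25)**2) + 12002 = (-3 + 625) + 12002 = 622 + 12002 = 12624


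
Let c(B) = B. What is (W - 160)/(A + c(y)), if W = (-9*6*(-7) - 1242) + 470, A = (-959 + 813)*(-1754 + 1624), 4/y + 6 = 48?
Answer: -5817/199291 ≈ -0.029188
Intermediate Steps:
y = 2/21 (y = 4/(-6 + 48) = 4/42 = 4*(1/42) = 2/21 ≈ 0.095238)
A = 18980 (A = -146*(-130) = 18980)
W = -394 (W = (-54*(-7) - 1242) + 470 = (378 - 1242) + 470 = -864 + 470 = -394)
(W - 160)/(A + c(y)) = (-394 - 160)/(18980 + 2/21) = -554/398582/21 = -554*21/398582 = -5817/199291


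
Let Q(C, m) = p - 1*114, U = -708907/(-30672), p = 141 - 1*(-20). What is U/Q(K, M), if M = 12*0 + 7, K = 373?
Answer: 708907/1441584 ≈ 0.49176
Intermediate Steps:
p = 161 (p = 141 + 20 = 161)
M = 7 (M = 0 + 7 = 7)
U = 708907/30672 (U = -708907*(-1/30672) = 708907/30672 ≈ 23.113)
Q(C, m) = 47 (Q(C, m) = 161 - 1*114 = 161 - 114 = 47)
U/Q(K, M) = (708907/30672)/47 = (708907/30672)*(1/47) = 708907/1441584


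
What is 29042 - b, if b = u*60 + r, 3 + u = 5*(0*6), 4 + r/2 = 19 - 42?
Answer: 29276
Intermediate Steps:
r = -54 (r = -8 + 2*(19 - 42) = -8 + 2*(-23) = -8 - 46 = -54)
u = -3 (u = -3 + 5*(0*6) = -3 + 5*0 = -3 + 0 = -3)
b = -234 (b = -3*60 - 54 = -180 - 54 = -234)
29042 - b = 29042 - 1*(-234) = 29042 + 234 = 29276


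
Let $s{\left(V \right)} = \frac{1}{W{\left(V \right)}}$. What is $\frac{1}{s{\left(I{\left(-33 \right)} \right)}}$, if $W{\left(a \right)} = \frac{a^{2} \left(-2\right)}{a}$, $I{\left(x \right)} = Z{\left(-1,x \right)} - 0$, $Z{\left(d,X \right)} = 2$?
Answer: $-4$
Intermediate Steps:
$I{\left(x \right)} = 2$ ($I{\left(x \right)} = 2 - 0 = 2 + 0 = 2$)
$W{\left(a \right)} = - 2 a$ ($W{\left(a \right)} = \frac{\left(-2\right) a^{2}}{a} = - 2 a$)
$s{\left(V \right)} = - \frac{1}{2 V}$ ($s{\left(V \right)} = \frac{1}{\left(-2\right) V} = - \frac{1}{2 V}$)
$\frac{1}{s{\left(I{\left(-33 \right)} \right)}} = \frac{1}{\left(- \frac{1}{2}\right) \frac{1}{2}} = \frac{1}{- \frac{1}{4}} = -4$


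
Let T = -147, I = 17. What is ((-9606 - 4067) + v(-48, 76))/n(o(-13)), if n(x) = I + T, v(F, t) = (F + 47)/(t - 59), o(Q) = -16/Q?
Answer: 116221/1105 ≈ 105.18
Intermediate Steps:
v(F, t) = (47 + F)/(-59 + t)
n(x) = -130 (n(x) = 17 - 147 = -130)
((-9606 - 4067) + v(-48, 76))/n(o(-13)) = ((-9606 - 4067) + (47 - 48)/(-59 + 76))/(-130) = (-13673 - 1/17)*(-1/130) = -232442/17*(-1/130) = 116221/1105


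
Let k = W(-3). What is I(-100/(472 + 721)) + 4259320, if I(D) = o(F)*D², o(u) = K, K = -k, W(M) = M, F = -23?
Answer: 6062072960680/1423249 ≈ 4.2593e+6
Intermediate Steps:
k = -3
K = 3 (K = -1*(-3) = 3)
o(u) = 3
I(D) = 3*D²
I(-100/(472 + 721)) + 4259320 = 3*(-100/(472 + 721))² + 4259320 = 3*(-100/1193)² + 4259320 = 3*(10000/1423249) + 4259320 = 30000/1423249 + 4259320 = 6062072960680/1423249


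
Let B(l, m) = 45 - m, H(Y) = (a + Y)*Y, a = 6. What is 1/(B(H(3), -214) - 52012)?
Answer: -1/51753 ≈ -1.9323e-5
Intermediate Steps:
H(Y) = Y*(6 + Y) (H(Y) = (6 + Y)*Y = Y*(6 + Y))
1/(B(H(3), -214) - 52012) = 1/((45 - 1*(-214)) - 52012) = 1/((45 + 214) - 52012) = 1/(259 - 52012) = 1/(-51753) = -1/51753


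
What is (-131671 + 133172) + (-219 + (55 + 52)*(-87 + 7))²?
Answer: 77072342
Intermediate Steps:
(-131671 + 133172) + (-219 + (55 + 52)*(-87 + 7))² = 1501 + (-219 + 107*(-80))² = 1501 + (-219 - 8560)² = 1501 + (-8779)² = 1501 + 77070841 = 77072342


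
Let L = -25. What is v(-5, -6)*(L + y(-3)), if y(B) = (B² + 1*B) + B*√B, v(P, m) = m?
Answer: 114 + 18*I*√3 ≈ 114.0 + 31.177*I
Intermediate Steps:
y(B) = B + B² + B^(3/2) (y(B) = (B² + B) + B^(3/2) = (B + B²) + B^(3/2) = B + B² + B^(3/2))
v(-5, -6)*(L + y(-3)) = -6*(-25 + (-3 + (-3)² + (-3)^(3/2))) = -6*(-25 + (-3 + 9 - 3*I*√3)) = -6*(-25 + (6 - 3*I*√3)) = -6*(-19 - 3*I*√3) = 114 + 18*I*√3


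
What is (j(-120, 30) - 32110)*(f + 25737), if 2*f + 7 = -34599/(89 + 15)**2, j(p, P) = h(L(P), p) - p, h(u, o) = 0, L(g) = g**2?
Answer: -8903336405635/10816 ≈ -8.2316e+8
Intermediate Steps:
j(p, P) = -p (j(p, P) = 0 - p = -p)
f = -110311/21632 (f = -7/2 + (-34599/(89 + 15)**2)/2 = -7/2 + (-34599/(104**2))/2 = -7/2 + (-34599/10816)/2 = -7/2 + (-34599*1/10816)/2 = -7/2 + (1/2)*(-34599/10816) = -7/2 - 34599/21632 = -110311/21632 ≈ -5.0994)
(j(-120, 30) - 32110)*(f + 25737) = (-1*(-120) - 32110)*(-110311/21632 + 25737) = (120 - 32110)*(556632473/21632) = -31990*556632473/21632 = -8903336405635/10816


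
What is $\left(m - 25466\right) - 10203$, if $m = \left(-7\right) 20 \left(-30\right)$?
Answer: $-31469$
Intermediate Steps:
$m = 4200$ ($m = \left(-140\right) \left(-30\right) = 4200$)
$\left(m - 25466\right) - 10203 = \left(4200 - 25466\right) - 10203 = -21266 - 10203 = -31469$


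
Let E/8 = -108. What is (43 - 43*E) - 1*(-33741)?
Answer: 70936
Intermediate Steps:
E = -864 (E = 8*(-108) = -864)
(43 - 43*E) - 1*(-33741) = (43 - 43*(-864)) - 1*(-33741) = (43 + 37152) + 33741 = 37195 + 33741 = 70936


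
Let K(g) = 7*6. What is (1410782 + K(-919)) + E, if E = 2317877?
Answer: 3728701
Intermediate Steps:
K(g) = 42
(1410782 + K(-919)) + E = (1410782 + 42) + 2317877 = 1410824 + 2317877 = 3728701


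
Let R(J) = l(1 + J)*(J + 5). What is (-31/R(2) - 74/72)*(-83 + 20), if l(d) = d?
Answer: 631/4 ≈ 157.75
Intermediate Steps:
R(J) = (1 + J)*(5 + J) (R(J) = (1 + J)*(J + 5) = (1 + J)*(5 + J))
(-31/R(2) - 74/72)*(-83 + 20) = (-31*1/((1 + 2)*(5 + 2)) - 74/72)*(-83 + 20) = (-31/(3*7) - 74*1/72)*(-63) = (-31/21 - 37/36)*(-63) = -631/252*(-63) = 631/4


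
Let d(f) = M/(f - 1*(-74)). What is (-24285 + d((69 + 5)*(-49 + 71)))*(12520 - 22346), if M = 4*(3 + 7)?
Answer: 203069176390/851 ≈ 2.3862e+8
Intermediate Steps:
M = 40 (M = 4*10 = 40)
d(f) = 40/(74 + f) (d(f) = 40/(f - 1*(-74)) = 40/(f + 74) = 40/(74 + f))
(-24285 + d((69 + 5)*(-49 + 71)))*(12520 - 22346) = (-24285 + 40/(74 + (69 + 5)*(-49 + 71)))*(12520 - 22346) = (-24285 + 40/(74 + 74*22))*(-9826) = (-24285 + 40/(74 + 1628))*(-9826) = (-24285 + 40/1702)*(-9826) = (-24285 + 40*(1/1702))*(-9826) = (-24285 + 20/851)*(-9826) = -20666515/851*(-9826) = 203069176390/851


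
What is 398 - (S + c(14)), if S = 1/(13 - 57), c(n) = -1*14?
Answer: 18129/44 ≈ 412.02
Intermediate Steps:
c(n) = -14
S = -1/44 (S = 1/(-44) = -1/44 ≈ -0.022727)
398 - (S + c(14)) = 398 - (-1/44 - 14) = 398 - 1*(-617/44) = 398 + 617/44 = 18129/44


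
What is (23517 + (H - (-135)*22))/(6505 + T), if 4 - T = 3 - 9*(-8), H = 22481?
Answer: 24484/3217 ≈ 7.6108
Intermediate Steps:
T = -71 (T = 4 - (3 - 9*(-8)) = 4 - (3 + 72) = 4 - 1*75 = 4 - 75 = -71)
(23517 + (H - (-135)*22))/(6505 + T) = (23517 + (22481 - (-135)*22))/(6505 - 71) = (23517 + (22481 - 9*(-330)))/6434 = (23517 + (22481 + 2970))*(1/6434) = (23517 + 25451)*(1/6434) = 48968*(1/6434) = 24484/3217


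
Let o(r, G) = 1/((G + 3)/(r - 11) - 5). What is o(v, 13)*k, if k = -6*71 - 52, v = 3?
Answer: 478/7 ≈ 68.286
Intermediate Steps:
k = -478 (k = -426 - 52 = -478)
o(r, G) = 1/(-5 + (3 + G)/(-11 + r)) (o(r, G) = 1/((3 + G)/(-11 + r) - 5) = 1/(-5 + (3 + G)/(-11 + r)))
o(v, 13)*k = ((-11 + 3)/(58 + 13 - 5*3))*(-478) = (-8/(58 + 13 - 15))*(-478) = (-8/56)*(-478) = ((1/56)*(-8))*(-478) = -⅐*(-478) = 478/7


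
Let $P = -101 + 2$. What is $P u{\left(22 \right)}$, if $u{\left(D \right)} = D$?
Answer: $-2178$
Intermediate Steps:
$P = -99$
$P u{\left(22 \right)} = \left(-99\right) 22 = -2178$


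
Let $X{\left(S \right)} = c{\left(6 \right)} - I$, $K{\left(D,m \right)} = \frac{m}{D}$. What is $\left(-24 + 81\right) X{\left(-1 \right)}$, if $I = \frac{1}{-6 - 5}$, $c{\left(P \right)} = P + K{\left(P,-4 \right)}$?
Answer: $\frac{3401}{11} \approx 309.18$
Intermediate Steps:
$c{\left(P \right)} = P - \frac{4}{P}$
$I = - \frac{1}{11}$ ($I = \frac{1}{-11} = - \frac{1}{11} \approx -0.090909$)
$X{\left(S \right)} = \frac{179}{33}$ ($X{\left(S \right)} = \left(6 - \frac{4}{6}\right) - - \frac{1}{11} = \left(6 - \frac{2}{3}\right) + \frac{1}{11} = \frac{16}{3} + \frac{1}{11} = \frac{179}{33}$)
$\left(-24 + 81\right) X{\left(-1 \right)} = \left(-24 + 81\right) \frac{179}{33} = 57 \cdot \frac{179}{33} = \frac{3401}{11}$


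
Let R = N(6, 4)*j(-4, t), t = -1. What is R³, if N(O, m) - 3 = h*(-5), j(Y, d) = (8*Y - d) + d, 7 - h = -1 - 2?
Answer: 3402072064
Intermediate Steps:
h = 10 (h = 7 - (-1 - 2) = 7 - 1*(-3) = 7 + 3 = 10)
j(Y, d) = 8*Y (j(Y, d) = (-d + 8*Y) + d = 8*Y)
N(O, m) = -47 (N(O, m) = 3 + 10*(-5) = 3 - 50 = -47)
R = 1504 (R = -376*(-4) = -47*(-32) = 1504)
R³ = 1504³ = 3402072064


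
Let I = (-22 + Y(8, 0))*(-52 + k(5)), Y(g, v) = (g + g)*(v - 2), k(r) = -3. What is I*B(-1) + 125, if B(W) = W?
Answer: -2845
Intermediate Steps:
Y(g, v) = 2*g*(-2 + v) (Y(g, v) = (2*g)*(-2 + v) = 2*g*(-2 + v))
I = 2970 (I = (-22 + 2*8*(-2 + 0))*(-52 - 3) = (-22 + 2*8*(-2))*(-55) = (-22 - 32)*(-55) = -54*(-55) = 2970)
I*B(-1) + 125 = 2970*(-1) + 125 = -2970 + 125 = -2845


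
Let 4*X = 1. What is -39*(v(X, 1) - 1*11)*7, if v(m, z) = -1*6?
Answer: 4641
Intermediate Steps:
X = ¼ (X = (¼)*1 = ¼ ≈ 0.25000)
v(m, z) = -6
-39*(v(X, 1) - 1*11)*7 = -39*(-6 - 1*11)*7 = -39*(-6 - 11)*7 = -39*(-17)*7 = 663*7 = 4641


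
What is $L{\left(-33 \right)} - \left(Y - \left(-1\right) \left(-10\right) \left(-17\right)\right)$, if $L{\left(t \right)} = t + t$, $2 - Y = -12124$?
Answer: $-12362$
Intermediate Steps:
$Y = 12126$ ($Y = 2 - -12124 = 2 + 12124 = 12126$)
$L{\left(t \right)} = 2 t$
$L{\left(-33 \right)} - \left(Y - \left(-1\right) \left(-10\right) \left(-17\right)\right) = 2 \left(-33\right) - \left(12126 - \left(-1\right) \left(-10\right) \left(-17\right)\right) = -66 + \left(10 \left(-17\right) - 12126\right) = -66 - 12296 = -12362$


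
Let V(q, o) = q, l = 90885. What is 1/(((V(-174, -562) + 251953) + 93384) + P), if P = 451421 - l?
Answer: 1/705699 ≈ 1.4170e-6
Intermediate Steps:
P = 360536 (P = 451421 - 1*90885 = 451421 - 90885 = 360536)
1/(((V(-174, -562) + 251953) + 93384) + P) = 1/(((-174 + 251953) + 93384) + 360536) = 1/((251779 + 93384) + 360536) = 1/(345163 + 360536) = 1/705699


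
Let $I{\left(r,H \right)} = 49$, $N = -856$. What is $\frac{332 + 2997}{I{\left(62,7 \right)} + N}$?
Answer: $- \frac{3329}{807} \approx -4.1252$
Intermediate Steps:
$\frac{332 + 2997}{I{\left(62,7 \right)} + N} = \frac{332 + 2997}{49 - 856} = \frac{3329}{-807} = 3329 \left(- \frac{1}{807}\right) = - \frac{3329}{807}$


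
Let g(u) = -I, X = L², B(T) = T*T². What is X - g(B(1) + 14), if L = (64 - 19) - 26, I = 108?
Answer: 469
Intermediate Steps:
L = 19 (L = 45 - 26 = 19)
B(T) = T³
X = 361 (X = 19² = 361)
g(u) = -108 (g(u) = -1*108 = -108)
X - g(B(1) + 14) = 361 - 1*(-108) = 361 + 108 = 469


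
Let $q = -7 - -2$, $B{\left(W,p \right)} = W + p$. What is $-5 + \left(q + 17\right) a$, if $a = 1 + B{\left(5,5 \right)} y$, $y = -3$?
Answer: $-353$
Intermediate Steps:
$q = -5$ ($q = -7 + 2 = -5$)
$a = -29$ ($a = 1 + \left(5 + 5\right) \left(-3\right) = 1 + 10 \left(-3\right) = 1 - 30 = -29$)
$-5 + \left(q + 17\right) a = -5 + \left(-5 + 17\right) \left(-29\right) = -5 + 12 \left(-29\right) = -5 - 348 = -353$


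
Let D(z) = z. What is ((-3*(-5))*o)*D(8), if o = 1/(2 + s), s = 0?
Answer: 60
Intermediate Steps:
o = ½ (o = 1/(2 + 0) = 1/2 = ½ ≈ 0.50000)
((-3*(-5))*o)*D(8) = (-3*(-5)*(½))*8 = (15*(½))*8 = (15/2)*8 = 60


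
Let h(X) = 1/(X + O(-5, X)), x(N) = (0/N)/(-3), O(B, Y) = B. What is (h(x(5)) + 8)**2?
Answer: 1521/25 ≈ 60.840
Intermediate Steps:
x(N) = 0 (x(N) = 0*(-1/3) = 0)
h(X) = 1/(-5 + X) (h(X) = 1/(X - 5) = 1/(-5 + X))
(h(x(5)) + 8)**2 = (1/(-5 + 0) + 8)**2 = (1/(-5) + 8)**2 = (-1/5 + 8)**2 = (39/5)**2 = 1521/25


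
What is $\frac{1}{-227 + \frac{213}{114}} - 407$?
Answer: $- \frac{3481923}{8555} \approx -407.0$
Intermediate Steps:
$\frac{1}{-227 + \frac{213}{114}} - 407 = \frac{1}{-227 + 213 \cdot \frac{1}{114}} - 407 = \frac{1}{-227 + \frac{71}{38}} - 407 = \frac{1}{- \frac{8555}{38}} - 407 = - \frac{38}{8555} - 407 = - \frac{3481923}{8555}$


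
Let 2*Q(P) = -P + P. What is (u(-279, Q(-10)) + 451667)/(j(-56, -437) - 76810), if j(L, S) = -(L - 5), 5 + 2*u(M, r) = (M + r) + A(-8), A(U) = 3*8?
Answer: -451537/76749 ≈ -5.8833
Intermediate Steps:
A(U) = 24
Q(P) = 0 (Q(P) = (-P + P)/2 = (1/2)*0 = 0)
u(M, r) = 19/2 + M/2 + r/2 (u(M, r) = -5/2 + ((M + r) + 24)/2 = -5/2 + (24 + M + r)/2 = -5/2 + (12 + M/2 + r/2) = 19/2 + M/2 + r/2)
j(L, S) = 5 - L (j(L, S) = -(-5 + L) = 5 - L)
(u(-279, Q(-10)) + 451667)/(j(-56, -437) - 76810) = ((19/2 + (1/2)*(-279) + (1/2)*0) + 451667)/((5 - 1*(-56)) - 76810) = ((19/2 - 279/2 + 0) + 451667)/((5 + 56) - 76810) = (-130 + 451667)/(61 - 76810) = 451537/(-76749) = 451537*(-1/76749) = -451537/76749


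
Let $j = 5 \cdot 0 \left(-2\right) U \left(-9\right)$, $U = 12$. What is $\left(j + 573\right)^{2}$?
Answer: $328329$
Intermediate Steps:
$j = 0$ ($j = 5 \cdot 0 \left(-2\right) 12 \left(-9\right) = 0 \left(-2\right) 12 \left(-9\right) = 0 \cdot 12 \left(-9\right) = 0 \left(-9\right) = 0$)
$\left(j + 573\right)^{2} = \left(0 + 573\right)^{2} = 573^{2} = 328329$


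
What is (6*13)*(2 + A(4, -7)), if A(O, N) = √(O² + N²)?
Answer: 156 + 78*√65 ≈ 784.86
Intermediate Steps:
A(O, N) = √(N² + O²)
(6*13)*(2 + A(4, -7)) = (6*13)*(2 + √((-7)² + 4²)) = 78*(2 + √(49 + 16)) = 78*(2 + √65) = 156 + 78*√65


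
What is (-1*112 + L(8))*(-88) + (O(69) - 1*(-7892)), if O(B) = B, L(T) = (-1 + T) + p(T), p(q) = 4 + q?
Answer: 16145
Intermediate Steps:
L(T) = 3 + 2*T (L(T) = (-1 + T) + (4 + T) = 3 + 2*T)
(-1*112 + L(8))*(-88) + (O(69) - 1*(-7892)) = (-1*112 + (3 + 2*8))*(-88) + (69 - 1*(-7892)) = (-112 + (3 + 16))*(-88) + (69 + 7892) = (-112 + 19)*(-88) + 7961 = -93*(-88) + 7961 = 8184 + 7961 = 16145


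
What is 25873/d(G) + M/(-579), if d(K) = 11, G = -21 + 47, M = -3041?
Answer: 15013918/6369 ≈ 2357.3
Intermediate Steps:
G = 26
25873/d(G) + M/(-579) = 25873/11 - 3041/(-579) = 25873*(1/11) - 3041*(-1/579) = 25873/11 + 3041/579 = 15013918/6369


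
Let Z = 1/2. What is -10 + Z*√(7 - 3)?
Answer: -9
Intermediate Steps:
Z = ½ ≈ 0.50000
-10 + Z*√(7 - 3) = -10 + √(7 - 3)/2 = -10 + √4/2 = -10 + (½)*2 = -10 + 1 = -9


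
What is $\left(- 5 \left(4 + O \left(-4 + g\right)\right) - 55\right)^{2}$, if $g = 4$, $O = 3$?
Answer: $5625$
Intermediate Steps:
$\left(- 5 \left(4 + O \left(-4 + g\right)\right) - 55\right)^{2} = \left(- 5 \left(4 + 3 \left(-4 + 4\right)\right) - 55\right)^{2} = \left(- 5 \left(4 + 3 \cdot 0\right) - 55\right)^{2} = \left(- 5 \left(4 + 0\right) - 55\right)^{2} = \left(\left(-5\right) 4 - 55\right)^{2} = \left(-20 - 55\right)^{2} = \left(-75\right)^{2} = 5625$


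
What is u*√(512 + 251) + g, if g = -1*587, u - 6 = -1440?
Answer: -587 - 1434*√763 ≈ -40198.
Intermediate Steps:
u = -1434 (u = 6 - 1440 = -1434)
g = -587
u*√(512 + 251) + g = -1434*√(512 + 251) - 587 = -1434*√763 - 587 = -587 - 1434*√763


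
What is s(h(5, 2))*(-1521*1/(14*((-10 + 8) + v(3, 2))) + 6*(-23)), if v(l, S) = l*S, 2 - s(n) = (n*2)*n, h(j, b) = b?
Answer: 27747/28 ≈ 990.96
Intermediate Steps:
s(n) = 2 - 2*n**2 (s(n) = 2 - n*2*n = 2 - 2*n*n = 2 - 2*n**2)
v(l, S) = S*l
s(h(5, 2))*(-1521*1/(14*((-10 + 8) + v(3, 2))) + 6*(-23)) = (2 - 2*2**2)*(-1521*1/(14*((-10 + 8) + 2*3)) + 6*(-23)) = (2 - 2*4)*(-1521*1/(14*(-2 + 6)) - 138) = (2 - 8)*(-1521/(4*14) - 138) = -6*(-1521/56 - 138) = -6*(-9249/56) = 27747/28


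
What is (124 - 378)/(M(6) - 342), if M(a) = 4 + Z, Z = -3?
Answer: 254/341 ≈ 0.74487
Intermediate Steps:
M(a) = 1 (M(a) = 4 - 3 = 1)
(124 - 378)/(M(6) - 342) = (124 - 378)/(1 - 342) = -254/(-341) = -254*(-1/341) = 254/341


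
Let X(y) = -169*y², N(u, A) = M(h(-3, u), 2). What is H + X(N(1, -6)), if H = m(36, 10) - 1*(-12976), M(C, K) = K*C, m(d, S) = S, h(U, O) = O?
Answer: 12310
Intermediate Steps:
M(C, K) = C*K
N(u, A) = 2*u (N(u, A) = u*2 = 2*u)
H = 12986 (H = 10 - 1*(-12976) = 10 + 12976 = 12986)
H + X(N(1, -6)) = 12986 - 169*(2*1)² = 12986 - 169*2² = 12986 - 169*4 = 12986 - 676 = 12310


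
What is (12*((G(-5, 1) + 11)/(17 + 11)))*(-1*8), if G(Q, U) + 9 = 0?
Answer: -48/7 ≈ -6.8571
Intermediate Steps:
G(Q, U) = -9 (G(Q, U) = -9 + 0 = -9)
(12*((G(-5, 1) + 11)/(17 + 11)))*(-1*8) = (12*((-9 + 11)/(17 + 11)))*(-1*8) = (12*(2/28))*(-8) = (12*(2*(1/28)))*(-8) = (12*(1/14))*(-8) = (6/7)*(-8) = -48/7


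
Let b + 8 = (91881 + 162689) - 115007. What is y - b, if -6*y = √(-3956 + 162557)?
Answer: -139555 - √158601/6 ≈ -1.3962e+5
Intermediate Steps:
b = 139555 (b = -8 + ((91881 + 162689) - 115007) = -8 + (254570 - 115007) = -8 + 139563 = 139555)
y = -√158601/6 (y = -√(-3956 + 162557)/6 = -√158601/6 ≈ -66.375)
y - b = -√158601/6 - 1*139555 = -√158601/6 - 139555 = -139555 - √158601/6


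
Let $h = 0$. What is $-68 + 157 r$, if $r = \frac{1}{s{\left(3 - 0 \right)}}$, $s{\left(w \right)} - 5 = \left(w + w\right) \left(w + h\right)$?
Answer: $- \frac{1407}{23} \approx -61.174$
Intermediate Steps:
$s{\left(w \right)} = 5 + 2 w^{2}$ ($s{\left(w \right)} = 5 + \left(w + w\right) \left(w + 0\right) = 5 + 2 w w = 5 + 2 w^{2}$)
$r = \frac{1}{23}$ ($r = \frac{1}{5 + 2 \left(3 - 0\right)^{2}} = \frac{1}{5 + 2 \left(3 + 0\right)^{2}} = \frac{1}{5 + 2 \cdot 3^{2}} = \frac{1}{5 + 2 \cdot 9} = \frac{1}{5 + 18} = \frac{1}{23} \approx 0.043478$)
$-68 + 157 r = -68 + 157 \cdot \frac{1}{23} = -68 + \frac{157}{23} = - \frac{1407}{23}$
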